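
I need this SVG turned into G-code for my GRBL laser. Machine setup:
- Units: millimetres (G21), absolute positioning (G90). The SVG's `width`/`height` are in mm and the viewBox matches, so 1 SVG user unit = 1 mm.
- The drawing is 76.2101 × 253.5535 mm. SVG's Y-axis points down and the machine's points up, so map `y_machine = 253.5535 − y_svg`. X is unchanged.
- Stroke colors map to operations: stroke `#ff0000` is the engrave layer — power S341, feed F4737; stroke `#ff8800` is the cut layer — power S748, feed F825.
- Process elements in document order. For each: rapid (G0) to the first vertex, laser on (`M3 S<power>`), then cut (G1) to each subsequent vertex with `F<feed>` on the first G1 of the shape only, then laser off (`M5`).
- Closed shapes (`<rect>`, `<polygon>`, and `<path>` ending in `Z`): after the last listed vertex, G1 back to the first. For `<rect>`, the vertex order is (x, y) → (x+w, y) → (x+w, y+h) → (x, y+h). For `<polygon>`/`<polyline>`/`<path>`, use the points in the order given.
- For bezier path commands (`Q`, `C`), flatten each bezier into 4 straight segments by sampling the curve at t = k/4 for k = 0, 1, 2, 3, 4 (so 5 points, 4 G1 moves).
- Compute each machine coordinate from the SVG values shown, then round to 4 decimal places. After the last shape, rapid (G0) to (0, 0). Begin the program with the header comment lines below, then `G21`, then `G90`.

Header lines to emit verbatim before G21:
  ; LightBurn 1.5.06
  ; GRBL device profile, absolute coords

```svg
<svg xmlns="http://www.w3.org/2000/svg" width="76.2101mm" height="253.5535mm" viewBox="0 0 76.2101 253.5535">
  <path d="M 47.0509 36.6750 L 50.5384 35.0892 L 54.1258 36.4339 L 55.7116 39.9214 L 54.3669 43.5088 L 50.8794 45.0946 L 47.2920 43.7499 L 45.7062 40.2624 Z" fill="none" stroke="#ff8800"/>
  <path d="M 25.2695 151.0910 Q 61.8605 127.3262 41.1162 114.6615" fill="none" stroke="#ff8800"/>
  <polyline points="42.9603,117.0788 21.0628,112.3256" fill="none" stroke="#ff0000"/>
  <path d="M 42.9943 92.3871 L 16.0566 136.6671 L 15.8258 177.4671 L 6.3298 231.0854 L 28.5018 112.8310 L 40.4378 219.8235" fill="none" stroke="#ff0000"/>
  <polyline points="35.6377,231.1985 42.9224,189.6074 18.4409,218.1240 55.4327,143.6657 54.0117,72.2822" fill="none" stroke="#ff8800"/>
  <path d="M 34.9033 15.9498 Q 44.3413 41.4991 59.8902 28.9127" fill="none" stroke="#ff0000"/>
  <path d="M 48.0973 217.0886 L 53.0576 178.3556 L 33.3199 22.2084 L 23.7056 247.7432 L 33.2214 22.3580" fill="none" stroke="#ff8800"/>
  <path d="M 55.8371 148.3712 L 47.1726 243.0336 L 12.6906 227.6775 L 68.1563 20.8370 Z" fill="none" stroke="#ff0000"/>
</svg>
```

; LightBurn 1.5.06
; GRBL device profile, absolute coords
G21
G90
G0 X47.0509 Y216.8785
M3 S748
G1 X50.5384 Y218.4643 F825
G1 X54.1258 Y217.1196
G1 X55.7116 Y213.6321
G1 X54.3669 Y210.0447
G1 X50.8794 Y208.4589
G1 X47.2920 Y209.8036
G1 X45.7062 Y213.2911
G1 X47.0509 Y216.8785
M5
G0 X25.2695 Y102.4625
M3 S748
G1 X39.9815 Y113.6511 F825
G1 X47.5267 Y123.4523
G1 X47.9049 Y131.8659
G1 X41.1162 Y138.8920
M5
G0 X42.9603 Y136.4747
M3 S341
G1 X21.0628 Y141.2279 F4737
M5
G0 X42.9943 Y161.1664
M3 S341
G1 X16.0566 Y116.8864 F4737
G1 X15.8258 Y76.0864
G1 X6.3298 Y22.4681
G1 X28.5018 Y140.7225
G1 X40.4378 Y33.7300
M5
G0 X35.6377 Y22.3550
M3 S748
G1 X42.9224 Y63.9461 F825
G1 X18.4409 Y35.4295
G1 X55.4327 Y109.8878
G1 X54.0117 Y181.2713
M5
G0 X34.9033 Y237.6037
M3 S341
G1 X40.0042 Y227.2125 F4737
G1 X45.8690 Y221.5883
G1 X52.4977 Y220.7311
G1 X59.8902 Y224.6408
M5
G0 X48.0973 Y36.4649
M3 S748
G1 X53.0576 Y75.1979 F825
G1 X33.3199 Y231.3451
G1 X23.7056 Y5.8103
G1 X33.2214 Y231.1955
M5
G0 X55.8371 Y105.1823
M3 S341
G1 X47.1726 Y10.5199 F4737
G1 X12.6906 Y25.8760
G1 X68.1563 Y232.7165
G1 X55.8371 Y105.1823
M5
G0 X0.0000 Y0.0000

Since the viewBox matches the mm dimensions, user units are millimetres directly. The only transform is the Y-flip y_m = 253.5535 − y_svg.

Shape 1 is a regular polygon drawn with `<path>`. Its stroke #ff8800 means cut at S748, F825. After flipping Y the toolpath is (47.0509,216.8785) → (50.5384,218.4643) → (54.1258,217.1196) → (55.7116,213.6321) → (54.3669,210.0447) → (50.8794,208.4589) → (47.2920,209.8036) → (45.7062,213.2911) → (47.0509,216.8785), returning to the start.

Shape 2 is a quadratic bezier drawn with `<path>`. Its stroke #ff8800 means cut at S748, F825. After flipping Y the toolpath is (25.2695,102.4625) → (39.9815,113.6511) → (47.5267,123.4523) → (47.9049,131.8659) → (41.1162,138.8920).

Shape 3 is a line segment drawn with `<polyline>`. Its stroke #ff0000 means engrave at S341, F4737. After flipping Y the toolpath is (42.9603,136.4747) → (21.0628,141.2279).

Shape 4 is a open polyline drawn with `<path>`. Its stroke #ff0000 means engrave at S341, F4737. After flipping Y the toolpath is (42.9943,161.1664) → (16.0566,116.8864) → (15.8258,76.0864) → (6.3298,22.4681) → (28.5018,140.7225) → (40.4378,33.7300).

Shape 5 is a open polyline drawn with `<polyline>`. Its stroke #ff8800 means cut at S748, F825. After flipping Y the toolpath is (35.6377,22.3550) → (42.9224,63.9461) → (18.4409,35.4295) → (55.4327,109.8878) → (54.0117,181.2713).

Shape 6 is a quadratic bezier drawn with `<path>`. Its stroke #ff0000 means engrave at S341, F4737. After flipping Y the toolpath is (34.9033,237.6037) → (40.0042,227.2125) → (45.8690,221.5883) → (52.4977,220.7311) → (59.8902,224.6408).

Shape 7 is a open polyline drawn with `<path>`. Its stroke #ff8800 means cut at S748, F825. After flipping Y the toolpath is (48.0973,36.4649) → (53.0576,75.1979) → (33.3199,231.3451) → (23.7056,5.8103) → (33.2214,231.1955).

Shape 8 is a closed polygon drawn with `<path>`. Its stroke #ff0000 means engrave at S341, F4737. After flipping Y the toolpath is (55.8371,105.1823) → (47.1726,10.5199) → (12.6906,25.8760) → (68.1563,232.7165) → (55.8371,105.1823), returning to the start.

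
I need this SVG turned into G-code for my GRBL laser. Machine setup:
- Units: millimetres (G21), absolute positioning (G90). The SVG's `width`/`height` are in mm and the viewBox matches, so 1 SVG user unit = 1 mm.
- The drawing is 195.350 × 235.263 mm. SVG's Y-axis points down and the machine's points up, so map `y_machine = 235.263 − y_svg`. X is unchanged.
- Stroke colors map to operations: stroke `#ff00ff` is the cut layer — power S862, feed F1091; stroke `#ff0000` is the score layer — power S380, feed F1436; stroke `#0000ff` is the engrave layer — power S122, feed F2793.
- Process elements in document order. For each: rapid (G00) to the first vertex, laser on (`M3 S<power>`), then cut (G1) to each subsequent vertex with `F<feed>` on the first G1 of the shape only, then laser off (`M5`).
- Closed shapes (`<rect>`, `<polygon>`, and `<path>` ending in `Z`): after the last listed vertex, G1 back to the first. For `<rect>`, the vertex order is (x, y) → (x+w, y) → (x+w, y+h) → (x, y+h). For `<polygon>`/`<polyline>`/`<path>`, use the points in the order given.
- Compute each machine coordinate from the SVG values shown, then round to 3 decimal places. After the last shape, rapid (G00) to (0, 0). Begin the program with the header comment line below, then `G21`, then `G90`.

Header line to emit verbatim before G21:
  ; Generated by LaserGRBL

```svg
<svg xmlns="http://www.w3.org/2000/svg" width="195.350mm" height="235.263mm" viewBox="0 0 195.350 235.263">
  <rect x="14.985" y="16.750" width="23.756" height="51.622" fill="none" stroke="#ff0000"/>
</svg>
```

; Generated by LaserGRBL
G21
G90
G00 X14.985 Y218.513
M3 S380
G1 X38.741 Y218.513 F1436
G1 X38.741 Y166.891
G1 X14.985 Y166.891
G1 X14.985 Y218.513
M5
G00 X0.000 Y0.000

1 u = 1 mm; y_m = 235.263 − y.

[1] `<rect>` rectangle, #ff0000→score S380 F1436: (14.985,218.513) → (38.741,218.513) → (38.741,166.891) → (14.985,166.891) → (14.985,218.513) (closed)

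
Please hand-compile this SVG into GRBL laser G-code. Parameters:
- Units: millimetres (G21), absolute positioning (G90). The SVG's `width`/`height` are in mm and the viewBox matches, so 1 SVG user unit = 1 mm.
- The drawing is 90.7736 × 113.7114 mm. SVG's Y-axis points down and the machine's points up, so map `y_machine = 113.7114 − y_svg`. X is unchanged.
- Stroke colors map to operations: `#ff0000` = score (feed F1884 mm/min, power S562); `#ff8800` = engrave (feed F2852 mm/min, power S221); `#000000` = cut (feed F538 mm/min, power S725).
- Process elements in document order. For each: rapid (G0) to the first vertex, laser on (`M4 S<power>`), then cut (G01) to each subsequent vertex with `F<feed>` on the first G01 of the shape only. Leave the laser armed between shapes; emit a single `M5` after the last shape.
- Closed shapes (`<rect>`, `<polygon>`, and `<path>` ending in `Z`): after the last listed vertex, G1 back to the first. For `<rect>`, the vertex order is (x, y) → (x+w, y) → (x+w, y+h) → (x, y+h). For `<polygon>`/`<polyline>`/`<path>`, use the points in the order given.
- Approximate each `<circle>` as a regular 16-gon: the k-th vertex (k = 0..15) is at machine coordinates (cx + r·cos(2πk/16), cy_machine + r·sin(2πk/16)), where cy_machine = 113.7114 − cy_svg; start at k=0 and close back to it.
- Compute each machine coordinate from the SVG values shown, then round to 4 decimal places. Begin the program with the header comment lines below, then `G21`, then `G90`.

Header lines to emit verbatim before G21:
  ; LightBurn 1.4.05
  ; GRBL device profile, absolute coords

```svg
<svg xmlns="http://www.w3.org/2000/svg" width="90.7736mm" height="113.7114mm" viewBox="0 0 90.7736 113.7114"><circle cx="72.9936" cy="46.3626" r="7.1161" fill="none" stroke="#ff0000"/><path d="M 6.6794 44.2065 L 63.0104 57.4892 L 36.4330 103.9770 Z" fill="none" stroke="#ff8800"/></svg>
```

Since the viewBox matches the mm dimensions, user units are millimetres directly. The only transform is the Y-flip y_m = 113.7114 − y_svg.

Shape 1 is a circle drawn with `<circle>`. Its stroke #ff0000 means score at S562, F1884. After flipping Y the toolpath is (80.1097,67.3488) → (79.5680,70.0720) → (78.0254,72.3806) → (75.7168,73.9232) → (72.9936,74.4649) → (70.2704,73.9232) → (67.9618,72.3806) → (66.4192,70.0720) → (65.8775,67.3488) → (66.4192,64.6256) → (67.9618,62.3170) → (70.2704,60.7744) → (72.9936,60.2327) → (75.7168,60.7744) → (78.0254,62.3170) → (79.5680,64.6256) → (80.1097,67.3488), returning to the start.

Shape 2 is a closed polygon drawn with `<path>`. Its stroke #ff8800 means engrave at S221, F2852. After flipping Y the toolpath is (6.6794,69.5049) → (63.0104,56.2222) → (36.4330,9.7344) → (6.6794,69.5049), returning to the start.

; LightBurn 1.4.05
; GRBL device profile, absolute coords
G21
G90
G0 X80.1097 Y67.3488
M4 S562
G01 X79.5680 Y70.0720 F1884
G01 X78.0254 Y72.3806
G01 X75.7168 Y73.9232
G01 X72.9936 Y74.4649
G01 X70.2704 Y73.9232
G01 X67.9618 Y72.3806
G01 X66.4192 Y70.0720
G01 X65.8775 Y67.3488
G01 X66.4192 Y64.6256
G01 X67.9618 Y62.3170
G01 X70.2704 Y60.7744
G01 X72.9936 Y60.2327
G01 X75.7168 Y60.7744
G01 X78.0254 Y62.3170
G01 X79.5680 Y64.6256
G01 X80.1097 Y67.3488
G0 X6.6794 Y69.5049
M4 S221
G01 X63.0104 Y56.2222 F2852
G01 X36.4330 Y9.7344
G01 X6.6794 Y69.5049
M5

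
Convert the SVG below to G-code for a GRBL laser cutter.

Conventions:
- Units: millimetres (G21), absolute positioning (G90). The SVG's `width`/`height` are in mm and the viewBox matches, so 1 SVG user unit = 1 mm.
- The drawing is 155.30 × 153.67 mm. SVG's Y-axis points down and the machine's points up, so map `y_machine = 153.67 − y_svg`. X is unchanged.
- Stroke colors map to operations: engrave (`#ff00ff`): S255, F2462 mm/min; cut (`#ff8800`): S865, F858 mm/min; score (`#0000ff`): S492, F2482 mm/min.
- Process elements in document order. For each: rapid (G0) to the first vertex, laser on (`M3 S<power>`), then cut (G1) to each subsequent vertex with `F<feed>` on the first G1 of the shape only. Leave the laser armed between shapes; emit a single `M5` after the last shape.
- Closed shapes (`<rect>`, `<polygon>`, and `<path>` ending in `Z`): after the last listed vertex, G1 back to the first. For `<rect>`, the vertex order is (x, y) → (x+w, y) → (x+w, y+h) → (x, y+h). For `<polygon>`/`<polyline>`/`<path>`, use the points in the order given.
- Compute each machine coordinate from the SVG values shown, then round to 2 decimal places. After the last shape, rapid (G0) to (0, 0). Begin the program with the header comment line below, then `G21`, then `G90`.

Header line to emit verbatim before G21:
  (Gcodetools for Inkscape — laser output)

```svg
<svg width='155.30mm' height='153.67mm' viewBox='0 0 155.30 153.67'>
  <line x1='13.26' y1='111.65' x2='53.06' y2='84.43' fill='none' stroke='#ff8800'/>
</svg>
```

1 u = 1 mm; y_m = 153.67 − y.

[1] `<line>` line segment, #ff8800→cut S865 F858: (13.26,42.02) → (53.06,69.24)

(Gcodetools for Inkscape — laser output)
G21
G90
G0 X13.26 Y42.02
M3 S865
G1 X53.06 Y69.24 F858
M5
G0 X0.00 Y0.00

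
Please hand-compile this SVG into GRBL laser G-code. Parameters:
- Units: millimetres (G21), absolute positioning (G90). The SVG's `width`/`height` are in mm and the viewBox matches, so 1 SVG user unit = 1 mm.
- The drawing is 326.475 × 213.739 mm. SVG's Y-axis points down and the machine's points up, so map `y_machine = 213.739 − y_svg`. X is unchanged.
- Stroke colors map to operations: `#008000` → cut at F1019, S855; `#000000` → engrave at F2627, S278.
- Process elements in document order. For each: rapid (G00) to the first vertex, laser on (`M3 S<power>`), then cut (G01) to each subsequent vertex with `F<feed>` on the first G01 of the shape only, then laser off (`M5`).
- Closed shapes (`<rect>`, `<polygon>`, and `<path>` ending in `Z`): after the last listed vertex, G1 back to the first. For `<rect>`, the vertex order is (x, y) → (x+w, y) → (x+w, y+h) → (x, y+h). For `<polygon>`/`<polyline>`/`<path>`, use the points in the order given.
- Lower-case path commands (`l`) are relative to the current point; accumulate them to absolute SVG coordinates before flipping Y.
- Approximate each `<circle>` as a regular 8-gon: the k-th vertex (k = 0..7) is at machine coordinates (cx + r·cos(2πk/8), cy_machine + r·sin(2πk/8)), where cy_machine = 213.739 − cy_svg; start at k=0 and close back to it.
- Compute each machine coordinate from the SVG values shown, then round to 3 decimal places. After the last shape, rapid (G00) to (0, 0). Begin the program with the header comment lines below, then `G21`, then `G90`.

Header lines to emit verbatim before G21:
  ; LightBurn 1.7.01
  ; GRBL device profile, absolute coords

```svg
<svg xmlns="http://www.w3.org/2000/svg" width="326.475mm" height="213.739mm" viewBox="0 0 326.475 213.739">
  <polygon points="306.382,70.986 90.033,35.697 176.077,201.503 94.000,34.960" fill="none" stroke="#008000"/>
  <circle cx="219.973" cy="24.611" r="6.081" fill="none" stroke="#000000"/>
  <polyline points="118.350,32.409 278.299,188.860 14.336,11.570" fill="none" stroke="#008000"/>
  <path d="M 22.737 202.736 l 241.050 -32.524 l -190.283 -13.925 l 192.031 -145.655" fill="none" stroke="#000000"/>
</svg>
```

Since the viewBox matches the mm dimensions, user units are millimetres directly. The only transform is the Y-flip y_m = 213.739 − y_svg.

Shape 1 is a closed polygon drawn with `<polygon>`. Its stroke #008000 means cut at S855, F1019. After flipping Y the toolpath is (306.382,142.753) → (90.033,178.042) → (176.077,12.236) → (94.000,178.779) → (306.382,142.753), returning to the start.

Shape 2 is a circle drawn with `<circle>`. Its stroke #000000 means engrave at S278, F2627. After flipping Y the toolpath is (226.054,189.128) → (224.273,193.428) → (219.973,195.209) → (215.673,193.428) → (213.892,189.128) → (215.673,184.828) → (219.973,183.047) → (224.273,184.828) → (226.054,189.128), returning to the start.

Shape 3 is a open polyline drawn with `<polyline>`. Its stroke #008000 means cut at S855, F1019. After flipping Y the toolpath is (118.350,181.330) → (278.299,24.879) → (14.336,202.169).

Shape 4 is a open polyline drawn with `<path>`. Its stroke #000000 means engrave at S278, F2627. After flipping Y the toolpath is (22.737,11.003) → (263.787,43.527) → (73.504,57.452) → (265.535,203.107).

; LightBurn 1.7.01
; GRBL device profile, absolute coords
G21
G90
G00 X306.382 Y142.753
M3 S855
G01 X90.033 Y178.042 F1019
G01 X176.077 Y12.236
G01 X94.000 Y178.779
G01 X306.382 Y142.753
M5
G00 X226.054 Y189.128
M3 S278
G01 X224.273 Y193.428 F2627
G01 X219.973 Y195.209
G01 X215.673 Y193.428
G01 X213.892 Y189.128
G01 X215.673 Y184.828
G01 X219.973 Y183.047
G01 X224.273 Y184.828
G01 X226.054 Y189.128
M5
G00 X118.350 Y181.330
M3 S855
G01 X278.299 Y24.879 F1019
G01 X14.336 Y202.169
M5
G00 X22.737 Y11.003
M3 S278
G01 X263.787 Y43.527 F2627
G01 X73.504 Y57.452
G01 X265.535 Y203.107
M5
G00 X0.000 Y0.000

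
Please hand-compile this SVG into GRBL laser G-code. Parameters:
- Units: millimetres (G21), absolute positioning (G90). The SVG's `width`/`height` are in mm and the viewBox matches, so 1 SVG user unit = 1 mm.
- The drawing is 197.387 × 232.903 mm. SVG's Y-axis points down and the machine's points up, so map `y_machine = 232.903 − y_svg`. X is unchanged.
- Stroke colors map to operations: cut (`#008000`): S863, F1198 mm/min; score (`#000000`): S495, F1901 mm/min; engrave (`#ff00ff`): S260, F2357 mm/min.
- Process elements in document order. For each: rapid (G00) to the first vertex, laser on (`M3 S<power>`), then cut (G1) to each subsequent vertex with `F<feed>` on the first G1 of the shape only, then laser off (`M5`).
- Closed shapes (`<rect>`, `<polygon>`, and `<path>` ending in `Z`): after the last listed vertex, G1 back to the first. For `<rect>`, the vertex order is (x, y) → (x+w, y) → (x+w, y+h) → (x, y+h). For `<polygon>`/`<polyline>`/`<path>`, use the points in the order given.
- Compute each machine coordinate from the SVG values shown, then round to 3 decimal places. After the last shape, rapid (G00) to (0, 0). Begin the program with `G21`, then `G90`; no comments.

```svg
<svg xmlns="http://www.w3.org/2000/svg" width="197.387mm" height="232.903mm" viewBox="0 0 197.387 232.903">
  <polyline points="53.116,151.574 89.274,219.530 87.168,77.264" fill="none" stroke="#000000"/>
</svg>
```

1 u = 1 mm; y_m = 232.903 − y.

[1] `<polyline>` open polyline, #000000→score S495 F1901: (53.116,81.329) → (89.274,13.373) → (87.168,155.639)

G21
G90
G00 X53.116 Y81.329
M3 S495
G1 X89.274 Y13.373 F1901
G1 X87.168 Y155.639
M5
G00 X0.000 Y0.000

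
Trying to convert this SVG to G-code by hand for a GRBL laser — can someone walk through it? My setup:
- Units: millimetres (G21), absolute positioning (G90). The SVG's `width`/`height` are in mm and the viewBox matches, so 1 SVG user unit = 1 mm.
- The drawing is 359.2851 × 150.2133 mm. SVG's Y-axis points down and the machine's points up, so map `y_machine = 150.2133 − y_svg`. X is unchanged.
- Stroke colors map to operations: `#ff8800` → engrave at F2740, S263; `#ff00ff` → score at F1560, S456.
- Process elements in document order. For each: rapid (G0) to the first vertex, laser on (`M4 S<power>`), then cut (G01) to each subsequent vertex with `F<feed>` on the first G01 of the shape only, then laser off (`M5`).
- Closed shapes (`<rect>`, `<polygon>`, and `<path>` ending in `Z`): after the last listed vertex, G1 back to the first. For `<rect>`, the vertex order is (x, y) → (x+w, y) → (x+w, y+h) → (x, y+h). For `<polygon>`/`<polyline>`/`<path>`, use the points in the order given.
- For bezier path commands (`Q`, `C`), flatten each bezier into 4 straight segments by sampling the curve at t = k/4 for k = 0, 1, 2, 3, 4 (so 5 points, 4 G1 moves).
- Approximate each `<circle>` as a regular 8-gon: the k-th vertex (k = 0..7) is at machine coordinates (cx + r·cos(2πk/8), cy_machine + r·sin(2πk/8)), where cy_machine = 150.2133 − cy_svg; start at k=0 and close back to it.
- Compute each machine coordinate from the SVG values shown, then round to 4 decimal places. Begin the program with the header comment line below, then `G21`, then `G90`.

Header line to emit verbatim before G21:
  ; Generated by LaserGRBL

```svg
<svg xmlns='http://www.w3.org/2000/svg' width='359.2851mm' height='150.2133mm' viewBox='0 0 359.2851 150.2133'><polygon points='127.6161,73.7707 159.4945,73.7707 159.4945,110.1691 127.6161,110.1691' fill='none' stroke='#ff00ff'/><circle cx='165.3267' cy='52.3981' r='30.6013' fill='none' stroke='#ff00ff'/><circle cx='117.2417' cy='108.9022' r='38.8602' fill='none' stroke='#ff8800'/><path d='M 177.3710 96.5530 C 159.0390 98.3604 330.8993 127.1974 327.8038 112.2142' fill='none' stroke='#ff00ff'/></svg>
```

; Generated by LaserGRBL
G21
G90
G0 X127.6161 Y76.4426
M4 S456
G01 X159.4945 Y76.4426 F1560
G01 X159.4945 Y40.0442
G01 X127.6161 Y40.0442
G01 X127.6161 Y76.4426
M5
G0 X195.9280 Y97.8152
M4 S456
G01 X186.9651 Y119.4536 F1560
G01 X165.3267 Y128.4165
G01 X143.6883 Y119.4536
G01 X134.7254 Y97.8152
G01 X143.6883 Y76.1768
G01 X165.3267 Y67.2139
G01 X186.9651 Y76.1768
G01 X195.9280 Y97.8152
M5
G0 X156.1019 Y41.3111
M4 S263
G01 X144.7200 Y68.7894 F2740
G01 X117.2417 Y80.1713
G01 X89.7634 Y68.7894
G01 X78.3815 Y41.3111
G01 X89.7634 Y13.8328
G01 X117.2417 Y2.4509
G01 X144.7200 Y13.8328
G01 X156.1019 Y41.3111
M5
G0 X177.3710 Y53.6603
M4 S456
G01 X193.5776 Y48.3437 F1560
G01 X246.8737 Y39.5332
G01 X303.0267 Y33.8710
G01 X327.8038 Y37.9991
M5

viewBox `0 0 359.2851 150.2133` with mm width/height → 1 unit = 1 mm. Flip: y_m = 150.2133 − y_svg.

**Shape 1** — `<polygon>` rectangle, stroke `#ff00ff` → score (S456, F1560). Machine vertices: (127.6161,76.4426) → (159.4945,76.4426) → (159.4945,40.0442) → (127.6161,40.0442) → (127.6161,76.4426). Closed: final G1 returns to the first vertex.

**Shape 2** — `<circle>` circle, stroke `#ff00ff` → score (S456, F1560). Machine vertices: (195.9280,97.8152) → (186.9651,119.4536) → (165.3267,128.4165) → (143.6883,119.4536) → (134.7254,97.8152) → (143.6883,76.1768) → (165.3267,67.2139) → (186.9651,76.1768) → (195.9280,97.8152). Closed: final G1 returns to the first vertex.

**Shape 3** — `<circle>` circle, stroke `#ff8800` → engrave (S263, F2740). Machine vertices: (156.1019,41.3111) → (144.7200,68.7894) → (117.2417,80.1713) → (89.7634,68.7894) → (78.3815,41.3111) → (89.7634,13.8328) → (117.2417,2.4509) → (144.7200,13.8328) → (156.1019,41.3111). Closed: final G1 returns to the first vertex.

**Shape 4** — `<path>` cubic bezier, stroke `#ff00ff` → score (S456, F1560). Control points (SVG): P0=(177.3710,96.5530), P1=(159.0390,98.3604), P2=(330.8993,127.1974), P3=(327.8038,112.2142); sampled at t=k/4. Machine vertices: (177.3710,53.6603) → (193.5776,48.3437) → (246.8737,39.5332) → (303.0267,33.8710) → (327.8038,37.9991). Open path.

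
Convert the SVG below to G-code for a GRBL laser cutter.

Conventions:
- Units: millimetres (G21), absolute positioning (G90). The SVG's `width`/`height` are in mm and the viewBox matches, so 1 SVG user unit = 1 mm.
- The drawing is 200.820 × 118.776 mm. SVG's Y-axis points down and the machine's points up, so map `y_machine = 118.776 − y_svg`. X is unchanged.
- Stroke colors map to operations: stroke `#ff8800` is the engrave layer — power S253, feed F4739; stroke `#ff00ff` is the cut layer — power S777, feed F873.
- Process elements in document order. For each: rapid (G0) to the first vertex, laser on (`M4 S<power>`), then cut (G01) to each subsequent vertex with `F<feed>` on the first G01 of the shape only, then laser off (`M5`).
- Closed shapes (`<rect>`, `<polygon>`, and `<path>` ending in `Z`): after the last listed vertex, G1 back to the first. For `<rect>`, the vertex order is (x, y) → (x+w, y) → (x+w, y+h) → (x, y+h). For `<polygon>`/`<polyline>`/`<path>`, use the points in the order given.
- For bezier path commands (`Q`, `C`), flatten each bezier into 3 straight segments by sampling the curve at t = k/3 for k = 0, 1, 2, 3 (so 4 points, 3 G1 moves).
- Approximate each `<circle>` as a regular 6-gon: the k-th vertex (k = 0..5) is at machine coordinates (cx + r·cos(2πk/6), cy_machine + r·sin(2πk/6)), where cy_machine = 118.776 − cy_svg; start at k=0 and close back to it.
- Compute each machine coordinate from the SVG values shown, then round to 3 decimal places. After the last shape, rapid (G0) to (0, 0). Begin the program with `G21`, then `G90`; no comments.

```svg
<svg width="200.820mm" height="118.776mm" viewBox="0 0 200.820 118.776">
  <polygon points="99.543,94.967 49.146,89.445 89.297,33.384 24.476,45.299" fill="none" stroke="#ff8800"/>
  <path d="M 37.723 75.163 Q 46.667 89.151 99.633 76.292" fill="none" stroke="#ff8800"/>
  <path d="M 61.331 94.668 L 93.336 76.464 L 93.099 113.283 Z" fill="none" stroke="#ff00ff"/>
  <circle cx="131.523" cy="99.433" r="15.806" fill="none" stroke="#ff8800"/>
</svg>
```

G21
G90
G0 X99.543 Y23.809
M4 S253
G01 X49.146 Y29.331 F4739
G01 X89.297 Y85.392
G01 X24.476 Y73.477
G01 X99.543 Y23.809
M5
G0 X37.723 Y43.613
M4 S253
G01 X48.577 Y37.271 F4739
G01 X69.214 Y36.894
G01 X99.633 Y42.484
M5
G0 X61.331 Y24.108
M4 S777
G01 X93.336 Y42.312 F873
G01 X93.099 Y5.493
G01 X61.331 Y24.108
M5
G0 X147.329 Y19.343
M4 S253
G01 X139.426 Y33.031 F4739
G01 X123.620 Y33.031
G01 X115.717 Y19.343
G01 X123.620 Y5.655
G01 X139.426 Y5.655
G01 X147.329 Y19.343
M5
G0 X0.000 Y0.000

Since the viewBox matches the mm dimensions, user units are millimetres directly. The only transform is the Y-flip y_m = 118.776 − y_svg.

Shape 1 is a closed polygon drawn with `<polygon>`. Its stroke #ff8800 means engrave at S253, F4739. After flipping Y the toolpath is (99.543,23.809) → (49.146,29.331) → (89.297,85.392) → (24.476,73.477) → (99.543,23.809), returning to the start.

Shape 2 is a quadratic bezier drawn with `<path>`. Its stroke #ff8800 means engrave at S253, F4739. After flipping Y the toolpath is (37.723,43.613) → (48.577,37.271) → (69.214,36.894) → (99.633,42.484).

Shape 3 is a regular polygon drawn with `<path>`. Its stroke #ff00ff means cut at S777, F873. After flipping Y the toolpath is (61.331,24.108) → (93.336,42.312) → (93.099,5.493) → (61.331,24.108), returning to the start.

Shape 4 is a circle drawn with `<circle>`. Its stroke #ff8800 means engrave at S253, F4739. After flipping Y the toolpath is (147.329,19.343) → (139.426,33.031) → (123.620,33.031) → (115.717,19.343) → (123.620,5.655) → (139.426,5.655) → (147.329,19.343), returning to the start.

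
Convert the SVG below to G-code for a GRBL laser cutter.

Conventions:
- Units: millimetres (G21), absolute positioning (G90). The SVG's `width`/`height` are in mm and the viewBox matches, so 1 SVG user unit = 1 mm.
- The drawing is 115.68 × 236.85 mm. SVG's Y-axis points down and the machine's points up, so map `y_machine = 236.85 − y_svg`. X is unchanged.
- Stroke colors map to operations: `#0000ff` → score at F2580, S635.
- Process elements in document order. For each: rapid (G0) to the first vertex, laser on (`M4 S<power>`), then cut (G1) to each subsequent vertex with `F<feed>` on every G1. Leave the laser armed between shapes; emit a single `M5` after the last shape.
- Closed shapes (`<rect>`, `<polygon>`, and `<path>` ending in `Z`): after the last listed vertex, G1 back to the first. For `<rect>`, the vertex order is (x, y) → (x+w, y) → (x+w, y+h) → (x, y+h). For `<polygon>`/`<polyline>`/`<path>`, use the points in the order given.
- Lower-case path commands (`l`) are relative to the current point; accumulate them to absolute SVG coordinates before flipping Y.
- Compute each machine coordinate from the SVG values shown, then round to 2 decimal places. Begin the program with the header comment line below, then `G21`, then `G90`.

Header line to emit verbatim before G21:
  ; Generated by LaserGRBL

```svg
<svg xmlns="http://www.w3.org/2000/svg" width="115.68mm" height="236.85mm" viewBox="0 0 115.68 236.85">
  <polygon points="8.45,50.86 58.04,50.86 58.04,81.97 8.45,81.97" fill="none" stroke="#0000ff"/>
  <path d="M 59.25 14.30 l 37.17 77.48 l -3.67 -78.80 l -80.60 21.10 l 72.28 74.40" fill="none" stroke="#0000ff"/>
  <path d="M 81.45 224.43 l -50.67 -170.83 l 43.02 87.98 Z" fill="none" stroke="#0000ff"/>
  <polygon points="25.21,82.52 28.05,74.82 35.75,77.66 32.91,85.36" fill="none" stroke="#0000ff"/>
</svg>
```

; Generated by LaserGRBL
G21
G90
G0 X8.45 Y185.99
M4 S635
G1 X58.04 Y185.99 F2580
G1 X58.04 Y154.88 F2580
G1 X8.45 Y154.88 F2580
G1 X8.45 Y185.99 F2580
G0 X59.25 Y222.55
M4 S635
G1 X96.42 Y145.07 F2580
G1 X92.75 Y223.87 F2580
G1 X12.15 Y202.77 F2580
G1 X84.43 Y128.37 F2580
G0 X81.45 Y12.42
M4 S635
G1 X30.78 Y183.25 F2580
G1 X73.80 Y95.27 F2580
G1 X81.45 Y12.42 F2580
G0 X25.21 Y154.33
M4 S635
G1 X28.05 Y162.03 F2580
G1 X35.75 Y159.19 F2580
G1 X32.91 Y151.49 F2580
G1 X25.21 Y154.33 F2580
M5

viewBox `0 0 115.68 236.85` with mm width/height → 1 unit = 1 mm. Flip: y_m = 236.85 − y_svg.

**Shape 1** — `<polygon>` rectangle, stroke `#0000ff` → score (S635, F2580). Machine vertices: (8.45,185.99) → (58.04,185.99) → (58.04,154.88) → (8.45,154.88) → (8.45,185.99). Closed: final G1 returns to the first vertex.

**Shape 2** — `<path>` open polyline, stroke `#0000ff` → score (S635, F2580). Machine vertices: (59.25,222.55) → (96.42,145.07) → (92.75,223.87) → (12.15,202.77) → (84.43,128.37). Open path.

**Shape 3** — `<path>` closed polygon, stroke `#0000ff` → score (S635, F2580). Machine vertices: (81.45,12.42) → (30.78,183.25) → (73.80,95.27) → (81.45,12.42). Closed: final G1 returns to the first vertex.

**Shape 4** — `<polygon>` regular polygon, stroke `#0000ff` → score (S635, F2580). Machine vertices: (25.21,154.33) → (28.05,162.03) → (35.75,159.19) → (32.91,151.49) → (25.21,154.33). Closed: final G1 returns to the first vertex.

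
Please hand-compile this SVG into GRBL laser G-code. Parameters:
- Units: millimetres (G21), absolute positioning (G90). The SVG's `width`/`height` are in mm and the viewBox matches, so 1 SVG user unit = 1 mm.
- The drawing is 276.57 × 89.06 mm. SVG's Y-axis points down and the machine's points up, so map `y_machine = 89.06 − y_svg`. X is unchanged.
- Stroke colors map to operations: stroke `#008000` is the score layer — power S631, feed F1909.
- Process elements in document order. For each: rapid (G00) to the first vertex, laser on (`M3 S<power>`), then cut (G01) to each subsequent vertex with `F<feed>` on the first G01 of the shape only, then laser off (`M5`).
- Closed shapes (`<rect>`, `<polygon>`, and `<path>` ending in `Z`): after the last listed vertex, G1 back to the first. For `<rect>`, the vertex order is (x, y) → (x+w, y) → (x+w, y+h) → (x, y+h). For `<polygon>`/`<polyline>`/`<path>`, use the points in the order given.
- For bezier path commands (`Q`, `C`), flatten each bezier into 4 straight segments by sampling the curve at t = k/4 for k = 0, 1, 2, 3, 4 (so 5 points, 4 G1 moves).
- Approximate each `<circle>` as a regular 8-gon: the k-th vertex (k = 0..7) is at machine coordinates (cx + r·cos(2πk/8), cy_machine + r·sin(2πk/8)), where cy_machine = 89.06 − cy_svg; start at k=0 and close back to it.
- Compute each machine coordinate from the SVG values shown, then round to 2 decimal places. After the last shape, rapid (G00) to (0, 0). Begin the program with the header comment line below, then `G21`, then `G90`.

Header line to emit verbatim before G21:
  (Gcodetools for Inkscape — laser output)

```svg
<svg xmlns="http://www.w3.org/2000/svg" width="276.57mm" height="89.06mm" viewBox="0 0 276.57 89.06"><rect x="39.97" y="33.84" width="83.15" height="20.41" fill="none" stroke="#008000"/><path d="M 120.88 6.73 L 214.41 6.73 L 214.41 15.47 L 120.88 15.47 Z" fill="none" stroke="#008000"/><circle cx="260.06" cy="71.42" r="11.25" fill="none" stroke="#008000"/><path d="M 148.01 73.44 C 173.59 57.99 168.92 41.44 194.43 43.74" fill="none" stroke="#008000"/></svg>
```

(Gcodetools for Inkscape — laser output)
G21
G90
G00 X39.97 Y55.22
M3 S631
G01 X123.12 Y55.22 F1909
G01 X123.12 Y34.81
G01 X39.97 Y34.81
G01 X39.97 Y55.22
M5
G00 X120.88 Y82.33
M3 S631
G01 X214.41 Y82.33 F1909
G01 X214.41 Y73.59
G01 X120.88 Y73.59
G01 X120.88 Y82.33
M5
G00 X271.31 Y17.64
M3 S631
G01 X268.01 Y25.59 F1909
G01 X260.06 Y28.89
G01 X252.11 Y25.59
G01 X248.81 Y17.64
G01 X252.11 Y9.69
G01 X260.06 Y6.39
G01 X268.01 Y9.69
G01 X271.31 Y17.64
M5
G00 X148.01 Y15.62
M3 S631
G01 X162.47 Y27.10 F1909
G01 X171.25 Y37.13
G01 X180.01 Y43.82
G01 X194.43 Y45.32
M5
G00 X0.00 Y0.00

viewBox `0 0 276.57 89.06` with mm width/height → 1 unit = 1 mm. Flip: y_m = 89.06 − y_svg.

**Shape 1** — `<rect>` rectangle, stroke `#008000` → score (S631, F1909). Machine vertices: (39.97,55.22) → (123.12,55.22) → (123.12,34.81) → (39.97,34.81) → (39.97,55.22). Closed: final G1 returns to the first vertex.

**Shape 2** — `<path>` rectangle, stroke `#008000` → score (S631, F1909). Machine vertices: (120.88,82.33) → (214.41,82.33) → (214.41,73.59) → (120.88,73.59) → (120.88,82.33). Closed: final G1 returns to the first vertex.

**Shape 3** — `<circle>` circle, stroke `#008000` → score (S631, F1909). Machine vertices: (271.31,17.64) → (268.01,25.59) → (260.06,28.89) → (252.11,25.59) → (248.81,17.64) → (252.11,9.69) → (260.06,6.39) → (268.01,9.69) → (271.31,17.64). Closed: final G1 returns to the first vertex.

**Shape 4** — `<path>` cubic bezier, stroke `#008000` → score (S631, F1909). Control points (SVG): P0=(148.01,73.44), P1=(173.59,57.99), P2=(168.92,41.44), P3=(194.43,43.74); sampled at t=k/4. Machine vertices: (148.01,15.62) → (162.47,27.10) → (171.25,37.13) → (180.01,43.82) → (194.43,45.32). Open path.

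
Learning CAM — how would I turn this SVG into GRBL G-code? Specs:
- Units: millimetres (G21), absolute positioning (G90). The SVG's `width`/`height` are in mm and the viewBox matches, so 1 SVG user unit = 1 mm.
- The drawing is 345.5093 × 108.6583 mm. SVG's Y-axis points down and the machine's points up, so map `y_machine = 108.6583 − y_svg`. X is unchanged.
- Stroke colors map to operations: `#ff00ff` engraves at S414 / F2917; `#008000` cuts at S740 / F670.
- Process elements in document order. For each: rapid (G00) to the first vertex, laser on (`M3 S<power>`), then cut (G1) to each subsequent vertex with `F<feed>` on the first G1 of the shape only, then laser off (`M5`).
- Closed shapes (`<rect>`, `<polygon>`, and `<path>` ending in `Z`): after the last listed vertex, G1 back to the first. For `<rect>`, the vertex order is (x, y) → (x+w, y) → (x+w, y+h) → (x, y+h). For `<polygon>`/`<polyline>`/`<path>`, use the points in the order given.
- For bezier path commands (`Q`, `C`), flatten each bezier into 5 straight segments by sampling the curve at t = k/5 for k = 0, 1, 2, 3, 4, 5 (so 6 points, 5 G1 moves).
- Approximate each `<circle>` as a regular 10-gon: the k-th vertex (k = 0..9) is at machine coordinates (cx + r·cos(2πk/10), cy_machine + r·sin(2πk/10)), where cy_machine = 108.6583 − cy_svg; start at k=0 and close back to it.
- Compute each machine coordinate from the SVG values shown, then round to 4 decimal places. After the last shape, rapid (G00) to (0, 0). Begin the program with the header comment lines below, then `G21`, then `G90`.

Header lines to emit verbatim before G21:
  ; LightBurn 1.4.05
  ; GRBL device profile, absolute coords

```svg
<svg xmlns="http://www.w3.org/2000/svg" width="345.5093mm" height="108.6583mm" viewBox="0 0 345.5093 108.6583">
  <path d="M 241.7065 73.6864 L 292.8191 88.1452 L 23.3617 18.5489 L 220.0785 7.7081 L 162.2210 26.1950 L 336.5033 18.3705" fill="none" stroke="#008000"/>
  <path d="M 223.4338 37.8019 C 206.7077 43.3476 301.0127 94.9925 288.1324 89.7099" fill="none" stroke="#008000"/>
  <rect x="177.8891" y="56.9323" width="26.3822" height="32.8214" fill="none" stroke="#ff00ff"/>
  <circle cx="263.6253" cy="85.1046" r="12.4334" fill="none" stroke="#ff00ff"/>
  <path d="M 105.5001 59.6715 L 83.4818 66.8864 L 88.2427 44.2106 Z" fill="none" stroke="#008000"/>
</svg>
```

1 u = 1 mm; y_m = 108.6583 − y.

[1] `<path>` open polyline, #008000→cut S740 F670: (241.7065,34.9719) → (292.8191,20.5131) → (23.3617,90.1094) → (220.0785,100.9502) → (162.2210,82.4633) → (336.5033,90.2878)

[2] `<path>` cubic bezier, #008000→cut S740 F670: (223.4338,70.8564) → (224.9761,62.8213) → (242.6916,48.6677) → (266.1057,33.3408) → (284.7441,21.7859) → (288.1324,18.9484)

[3] `<rect>` rectangle, #ff00ff→engrave S414 F2917: (177.8891,51.7260) → (204.2713,51.7260) → (204.2713,18.9046) → (177.8891,18.9046) → (177.8891,51.7260) (closed)

[4] `<circle>` circle, #ff00ff→engrave S414 F2917: (276.0587,23.5537) → (273.6841,30.8619) → (267.4674,35.3786) → (259.7832,35.3786) → (253.5665,30.8619) → (251.1919,23.5537) → (253.5665,16.2455) → (259.7832,11.7288) → (267.4674,11.7288) → (273.6841,16.2455) → (276.0587,23.5537) (closed)

[5] `<path>` regular polygon, #008000→cut S740 F670: (105.5001,48.9868) → (83.4818,41.7719) → (88.2427,64.4477) → (105.5001,48.9868) (closed)

; LightBurn 1.4.05
; GRBL device profile, absolute coords
G21
G90
G00 X241.7065 Y34.9719
M3 S740
G1 X292.8191 Y20.5131 F670
G1 X23.3617 Y90.1094
G1 X220.0785 Y100.9502
G1 X162.2210 Y82.4633
G1 X336.5033 Y90.2878
M5
G00 X223.4338 Y70.8564
M3 S740
G1 X224.9761 Y62.8213 F670
G1 X242.6916 Y48.6677
G1 X266.1057 Y33.3408
G1 X284.7441 Y21.7859
G1 X288.1324 Y18.9484
M5
G00 X177.8891 Y51.7260
M3 S414
G1 X204.2713 Y51.7260 F2917
G1 X204.2713 Y18.9046
G1 X177.8891 Y18.9046
G1 X177.8891 Y51.7260
M5
G00 X276.0587 Y23.5537
M3 S414
G1 X273.6841 Y30.8619 F2917
G1 X267.4674 Y35.3786
G1 X259.7832 Y35.3786
G1 X253.5665 Y30.8619
G1 X251.1919 Y23.5537
G1 X253.5665 Y16.2455
G1 X259.7832 Y11.7288
G1 X267.4674 Y11.7288
G1 X273.6841 Y16.2455
G1 X276.0587 Y23.5537
M5
G00 X105.5001 Y48.9868
M3 S740
G1 X83.4818 Y41.7719 F670
G1 X88.2427 Y64.4477
G1 X105.5001 Y48.9868
M5
G00 X0.0000 Y0.0000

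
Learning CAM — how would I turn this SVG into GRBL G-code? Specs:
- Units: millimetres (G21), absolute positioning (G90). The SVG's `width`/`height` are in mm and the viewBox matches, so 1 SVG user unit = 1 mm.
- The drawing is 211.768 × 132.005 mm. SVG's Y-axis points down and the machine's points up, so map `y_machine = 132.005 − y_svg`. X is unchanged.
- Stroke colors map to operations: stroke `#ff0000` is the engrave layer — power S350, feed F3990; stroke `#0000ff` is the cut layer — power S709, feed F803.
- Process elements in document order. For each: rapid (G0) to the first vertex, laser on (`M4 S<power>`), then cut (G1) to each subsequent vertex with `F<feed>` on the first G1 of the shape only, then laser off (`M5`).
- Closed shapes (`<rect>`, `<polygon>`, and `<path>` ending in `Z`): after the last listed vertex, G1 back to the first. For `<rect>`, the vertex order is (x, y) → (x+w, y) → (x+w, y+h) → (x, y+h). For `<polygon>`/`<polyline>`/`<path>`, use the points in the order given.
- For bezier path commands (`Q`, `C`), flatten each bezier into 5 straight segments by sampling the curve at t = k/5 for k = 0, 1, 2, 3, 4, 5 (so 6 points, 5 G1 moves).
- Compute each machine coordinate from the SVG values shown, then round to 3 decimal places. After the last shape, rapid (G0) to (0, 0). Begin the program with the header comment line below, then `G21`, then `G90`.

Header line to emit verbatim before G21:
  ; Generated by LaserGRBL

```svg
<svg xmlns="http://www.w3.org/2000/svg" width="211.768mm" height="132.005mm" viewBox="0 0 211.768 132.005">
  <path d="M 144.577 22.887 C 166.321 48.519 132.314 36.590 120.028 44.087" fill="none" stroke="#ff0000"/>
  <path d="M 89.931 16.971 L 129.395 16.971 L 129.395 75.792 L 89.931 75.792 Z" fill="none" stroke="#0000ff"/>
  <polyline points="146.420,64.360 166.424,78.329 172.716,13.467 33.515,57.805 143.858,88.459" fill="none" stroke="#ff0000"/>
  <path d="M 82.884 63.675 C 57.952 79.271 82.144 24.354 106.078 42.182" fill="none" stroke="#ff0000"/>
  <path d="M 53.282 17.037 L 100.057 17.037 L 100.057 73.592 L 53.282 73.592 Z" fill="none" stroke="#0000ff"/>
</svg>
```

Since the viewBox matches the mm dimensions, user units are millimetres directly. The only transform is the Y-flip y_m = 132.005 − y_svg.

Shape 1 is a cubic bezier drawn with `<path>`. Its stroke #ff0000 means engrave at S350, F3990. After flipping Y the toolpath is (144.577,109.118) → (151.553,97.790) → (148.868,92.742) → (140.239,91.237) → (129.386,90.541) → (120.028,87.918).

Shape 2 is a rectangle drawn with `<path>`. Its stroke #0000ff means cut at S709, F803. After flipping Y the toolpath is (89.931,115.034) → (129.395,115.034) → (129.395,56.213) → (89.931,56.213) → (89.931,115.034), returning to the start.

Shape 3 is a open polyline drawn with `<polyline>`. Its stroke #ff0000 means engrave at S350, F3990. After flipping Y the toolpath is (146.420,67.645) → (166.424,53.676) → (172.716,118.538) → (33.515,74.200) → (143.858,43.546).

Shape 4 is a cubic bezier drawn with `<path>`. Its stroke #ff0000 means engrave at S350, F3990. After flipping Y the toolpath is (82.884,68.330) → (73.425,66.288) → (73.385,74.293) → (80.394,85.468) → (92.082,92.936) → (106.078,89.823).

Shape 5 is a rectangle drawn with `<path>`. Its stroke #0000ff means cut at S709, F803. After flipping Y the toolpath is (53.282,114.968) → (100.057,114.968) → (100.057,58.413) → (53.282,58.413) → (53.282,114.968), returning to the start.

; Generated by LaserGRBL
G21
G90
G0 X144.577 Y109.118
M4 S350
G1 X151.553 Y97.790 F3990
G1 X148.868 Y92.742
G1 X140.239 Y91.237
G1 X129.386 Y90.541
G1 X120.028 Y87.918
M5
G0 X89.931 Y115.034
M4 S709
G1 X129.395 Y115.034 F803
G1 X129.395 Y56.213
G1 X89.931 Y56.213
G1 X89.931 Y115.034
M5
G0 X146.420 Y67.645
M4 S350
G1 X166.424 Y53.676 F3990
G1 X172.716 Y118.538
G1 X33.515 Y74.200
G1 X143.858 Y43.546
M5
G0 X82.884 Y68.330
M4 S350
G1 X73.425 Y66.288 F3990
G1 X73.385 Y74.293
G1 X80.394 Y85.468
G1 X92.082 Y92.936
G1 X106.078 Y89.823
M5
G0 X53.282 Y114.968
M4 S709
G1 X100.057 Y114.968 F803
G1 X100.057 Y58.413
G1 X53.282 Y58.413
G1 X53.282 Y114.968
M5
G0 X0.000 Y0.000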